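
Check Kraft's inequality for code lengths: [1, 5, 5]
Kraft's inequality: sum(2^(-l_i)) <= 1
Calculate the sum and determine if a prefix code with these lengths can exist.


Sum = 2^(-1) + 2^(-5) + 2^(-5)
    = 0.5 + 0.03125 + 0.03125
    = 18/32 = 0.5625
Since 0.5625 <= 1, Kraft's inequality IS satisfied.
A prefix code with these lengths CAN exist.

Kraft sum = 0.5625. Satisfied.


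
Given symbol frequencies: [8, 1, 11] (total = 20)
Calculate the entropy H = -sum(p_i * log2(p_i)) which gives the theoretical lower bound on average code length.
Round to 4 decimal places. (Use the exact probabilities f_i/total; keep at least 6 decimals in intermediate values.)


Per-symbol terms -p_i * log2(p_i) with p_i = f_i/20:
  p = 8/20 = 0.400000: log2(p) = -1.321928, -p*log2(p) = 0.528771
  p = 1/20 = 0.050000: log2(p) = -4.321928, -p*log2(p) = 0.216096
  p = 11/20 = 0.550000: log2(p) = -0.862496, -p*log2(p) = 0.474373
H = 0.528771 + 0.216096 + 0.474373 = 1.219240

H = 1.2192 bits/symbol


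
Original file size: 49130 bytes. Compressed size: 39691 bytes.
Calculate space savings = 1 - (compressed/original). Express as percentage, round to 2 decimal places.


ratio = compressed/original = 39691/49130 = 0.807877
savings = 1 - ratio = 1 - 0.807877 = 0.192123
as a percentage: 0.192123 * 100 = 19.21%

Space savings = 1 - 39691/49130 = 19.21%


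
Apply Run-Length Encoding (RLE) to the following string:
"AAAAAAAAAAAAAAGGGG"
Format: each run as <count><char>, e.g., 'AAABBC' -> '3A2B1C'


Scanning runs left to right:
  i=0: run of 'A' x 14 -> '14A'
  i=14: run of 'G' x 4 -> '4G'

RLE = 14A4G


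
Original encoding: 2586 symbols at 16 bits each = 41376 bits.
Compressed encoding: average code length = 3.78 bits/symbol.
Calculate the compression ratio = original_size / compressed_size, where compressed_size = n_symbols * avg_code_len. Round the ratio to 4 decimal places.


original_size = n_symbols * orig_bits = 2586 * 16 = 41376 bits
compressed_size = n_symbols * avg_code_len = 2586 * 3.78 = 9775.08 bits
ratio = original_size / compressed_size = 41376 / 9775.08 = 4.2328

Compression ratio = 4.2328


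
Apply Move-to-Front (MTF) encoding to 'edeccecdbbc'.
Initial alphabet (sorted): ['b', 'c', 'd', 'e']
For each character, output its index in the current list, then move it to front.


MTF encoding:
'e': index 3 in ['b', 'c', 'd', 'e'] -> ['e', 'b', 'c', 'd']
'd': index 3 in ['e', 'b', 'c', 'd'] -> ['d', 'e', 'b', 'c']
'e': index 1 in ['d', 'e', 'b', 'c'] -> ['e', 'd', 'b', 'c']
'c': index 3 in ['e', 'd', 'b', 'c'] -> ['c', 'e', 'd', 'b']
'c': index 0 in ['c', 'e', 'd', 'b'] -> ['c', 'e', 'd', 'b']
'e': index 1 in ['c', 'e', 'd', 'b'] -> ['e', 'c', 'd', 'b']
'c': index 1 in ['e', 'c', 'd', 'b'] -> ['c', 'e', 'd', 'b']
'd': index 2 in ['c', 'e', 'd', 'b'] -> ['d', 'c', 'e', 'b']
'b': index 3 in ['d', 'c', 'e', 'b'] -> ['b', 'd', 'c', 'e']
'b': index 0 in ['b', 'd', 'c', 'e'] -> ['b', 'd', 'c', 'e']
'c': index 2 in ['b', 'd', 'c', 'e'] -> ['c', 'b', 'd', 'e']


Output: [3, 3, 1, 3, 0, 1, 1, 2, 3, 0, 2]


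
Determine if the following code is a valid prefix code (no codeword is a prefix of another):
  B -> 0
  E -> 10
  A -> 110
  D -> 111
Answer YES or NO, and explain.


Checking each pair (does one codeword prefix another?):
  B='0' vs E='10': no prefix
  B='0' vs A='110': no prefix
  B='0' vs D='111': no prefix
  E='10' vs B='0': no prefix
  E='10' vs A='110': no prefix
  E='10' vs D='111': no prefix
  A='110' vs B='0': no prefix
  A='110' vs E='10': no prefix
  A='110' vs D='111': no prefix
  D='111' vs B='0': no prefix
  D='111' vs E='10': no prefix
  D='111' vs A='110': no prefix
No violation found over all pairs.

YES -- this is a valid prefix code. No codeword is a prefix of any other codeword.


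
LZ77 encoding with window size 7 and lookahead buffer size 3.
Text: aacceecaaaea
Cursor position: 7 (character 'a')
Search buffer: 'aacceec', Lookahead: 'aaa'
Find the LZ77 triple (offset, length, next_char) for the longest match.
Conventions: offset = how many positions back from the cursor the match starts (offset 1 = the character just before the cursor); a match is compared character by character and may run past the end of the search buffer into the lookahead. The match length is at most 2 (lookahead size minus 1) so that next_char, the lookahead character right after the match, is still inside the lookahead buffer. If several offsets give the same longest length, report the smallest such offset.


Try each offset into the search buffer:
  offset=1 (pos 6, char 'c'): match length 0
  offset=2 (pos 5, char 'e'): match length 0
  offset=3 (pos 4, char 'e'): match length 0
  offset=4 (pos 3, char 'c'): match length 0
  offset=5 (pos 2, char 'c'): match length 0
  offset=6 (pos 1, char 'a'): match length 1
  offset=7 (pos 0, char 'a'): match length 2
Longest match has length 2 at offset 7.
next_char = character at position 7 + 2 = 9 -> 'a'

Best match: offset=7, length=2 (matching 'aa' starting at position 0)
LZ77 triple: (7, 2, 'a')


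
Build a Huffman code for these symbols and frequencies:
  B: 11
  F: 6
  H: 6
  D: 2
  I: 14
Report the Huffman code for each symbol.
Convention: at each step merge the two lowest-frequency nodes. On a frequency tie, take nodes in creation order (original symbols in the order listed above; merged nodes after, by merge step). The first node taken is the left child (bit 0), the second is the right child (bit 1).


Huffman tree construction:
Step 1: Merge D(2) + F(6) = 8
Step 2: Merge H(6) + (D+F)(8) = 14
Step 3: Merge B(11) + I(14) = 25
Step 4: Merge (H+(D+F))(14) + (B+I)(25) = 39
Read each symbol's code off the tree from the root (left child = 0, right child = 1).

Codes:
  B: 10 (length 2)
  F: 011 (length 3)
  H: 00 (length 2)
  D: 010 (length 3)
  I: 11 (length 2)
Average code length: 86/39 = 2.2051 bits/symbol


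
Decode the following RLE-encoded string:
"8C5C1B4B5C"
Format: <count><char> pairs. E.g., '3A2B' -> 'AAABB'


Expanding each <count><char> pair:
  8C -> 'CCCCCCCC'
  5C -> 'CCCCC'
  1B -> 'B'
  4B -> 'BBBB'
  5C -> 'CCCCC'

Decoded = CCCCCCCCCCCCCBBBBBCCCCC


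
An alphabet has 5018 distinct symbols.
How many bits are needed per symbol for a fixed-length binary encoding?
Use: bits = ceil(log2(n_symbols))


log2(5018) = 12.2929
Bracket: 2^12 = 4096 < 5018 <= 2^13 = 8192
So ceil(log2(5018)) = 13

bits = ceil(log2(5018)) = ceil(12.2929) = 13 bits


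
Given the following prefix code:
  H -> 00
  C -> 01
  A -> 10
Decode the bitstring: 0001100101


Decoding step by step:
Bits 00 -> H
Bits 01 -> C
Bits 10 -> A
Bits 01 -> C
Bits 01 -> C


Decoded message: HCACC


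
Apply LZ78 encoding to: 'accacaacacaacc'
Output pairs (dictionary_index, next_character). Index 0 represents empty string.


LZ78 encoding steps:
Dictionary: {0: ''}
Step 1: w='' (idx 0), next='a' -> output (0, 'a'), add 'a' as idx 1
Step 2: w='' (idx 0), next='c' -> output (0, 'c'), add 'c' as idx 2
Step 3: w='c' (idx 2), next='a' -> output (2, 'a'), add 'ca' as idx 3
Step 4: w='ca' (idx 3), next='a' -> output (3, 'a'), add 'caa' as idx 4
Step 5: w='ca' (idx 3), next='c' -> output (3, 'c'), add 'cac' as idx 5
Step 6: w='a' (idx 1), next='a' -> output (1, 'a'), add 'aa' as idx 6
Step 7: w='c' (idx 2), next='c' -> output (2, 'c'), add 'cc' as idx 7


Encoded: [(0, 'a'), (0, 'c'), (2, 'a'), (3, 'a'), (3, 'c'), (1, 'a'), (2, 'c')]


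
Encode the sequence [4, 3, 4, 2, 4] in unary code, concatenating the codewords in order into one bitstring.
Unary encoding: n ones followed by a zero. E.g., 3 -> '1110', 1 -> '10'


Encode each number as n ones followed by a terminating 0:
  4 -> 11110 (5 bits)
  3 -> 1110 (4 bits)
  4 -> 11110 (5 bits)
  2 -> 110 (3 bits)
  4 -> 11110 (5 bits)
Total length = 5 + 4 + 5 + 3 + 5 = 22 bits.

Unary([4, 3, 4, 2, 4]) = 1111011101111011011110 (22 bits)


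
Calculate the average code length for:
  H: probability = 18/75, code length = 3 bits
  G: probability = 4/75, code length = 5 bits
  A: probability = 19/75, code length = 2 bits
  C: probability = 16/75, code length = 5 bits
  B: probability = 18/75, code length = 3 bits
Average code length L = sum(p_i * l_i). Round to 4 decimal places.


Weighted contributions p_i * l_i:
  H: (18/75) * 3 = 54/75
  G: (4/75) * 5 = 20/75
  A: (19/75) * 2 = 38/75
  C: (16/75) * 5 = 80/75
  B: (18/75) * 3 = 54/75
Sum = (54 + 20 + 38 + 80 + 54)/75 = 246/75

L = 246/75 = 3.2800 bits/symbol


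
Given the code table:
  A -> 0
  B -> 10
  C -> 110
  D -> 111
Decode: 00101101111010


Decoding:
0 -> A
0 -> A
10 -> B
110 -> C
111 -> D
10 -> B
10 -> B


Result: AABCDBB


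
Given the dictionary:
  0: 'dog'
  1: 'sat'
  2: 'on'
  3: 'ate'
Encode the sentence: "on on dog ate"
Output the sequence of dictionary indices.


Look up each word in the dictionary:
  'on' -> 2
  'on' -> 2
  'dog' -> 0
  'ate' -> 3

Encoded: [2, 2, 0, 3]


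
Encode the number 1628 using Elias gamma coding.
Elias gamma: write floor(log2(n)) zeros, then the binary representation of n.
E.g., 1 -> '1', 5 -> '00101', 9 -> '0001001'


num_bits = floor(log2(1628)) + 1 = 11
leading_zeros = num_bits - 1 = 10
binary(1628) = 11001011100

Elias gamma(1628) = '0000000000' + '11001011100' = 000000000011001011100 (21 bits)


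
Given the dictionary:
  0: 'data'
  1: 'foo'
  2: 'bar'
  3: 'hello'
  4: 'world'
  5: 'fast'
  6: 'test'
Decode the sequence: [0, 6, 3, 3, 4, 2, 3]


Look up each index in the dictionary:
  0 -> 'data'
  6 -> 'test'
  3 -> 'hello'
  3 -> 'hello'
  4 -> 'world'
  2 -> 'bar'
  3 -> 'hello'

Decoded: "data test hello hello world bar hello"


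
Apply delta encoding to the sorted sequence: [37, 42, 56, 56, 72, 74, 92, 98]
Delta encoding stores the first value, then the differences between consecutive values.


First value: 37
Deltas:
  42 - 37 = 5
  56 - 42 = 14
  56 - 56 = 0
  72 - 56 = 16
  74 - 72 = 2
  92 - 74 = 18
  98 - 92 = 6


Delta encoded: [37, 5, 14, 0, 16, 2, 18, 6]


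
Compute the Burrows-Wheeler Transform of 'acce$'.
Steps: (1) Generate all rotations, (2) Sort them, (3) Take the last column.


Rotations (sorted):
  0: $acce -> last char: e
  1: acce$ -> last char: $
  2: cce$a -> last char: a
  3: ce$ac -> last char: c
  4: e$acc -> last char: c


BWT = e$acc


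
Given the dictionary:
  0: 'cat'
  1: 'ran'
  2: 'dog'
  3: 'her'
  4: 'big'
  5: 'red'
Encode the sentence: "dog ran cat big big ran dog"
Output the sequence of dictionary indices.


Look up each word in the dictionary:
  'dog' -> 2
  'ran' -> 1
  'cat' -> 0
  'big' -> 4
  'big' -> 4
  'ran' -> 1
  'dog' -> 2

Encoded: [2, 1, 0, 4, 4, 1, 2]


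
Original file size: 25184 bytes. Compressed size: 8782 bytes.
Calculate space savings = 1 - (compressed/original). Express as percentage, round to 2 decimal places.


ratio = compressed/original = 8782/25184 = 0.348713
savings = 1 - ratio = 1 - 0.348713 = 0.651287
as a percentage: 0.651287 * 100 = 65.13%

Space savings = 1 - 8782/25184 = 65.13%


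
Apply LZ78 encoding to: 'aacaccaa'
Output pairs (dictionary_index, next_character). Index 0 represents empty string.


LZ78 encoding steps:
Dictionary: {0: ''}
Step 1: w='' (idx 0), next='a' -> output (0, 'a'), add 'a' as idx 1
Step 2: w='a' (idx 1), next='c' -> output (1, 'c'), add 'ac' as idx 2
Step 3: w='ac' (idx 2), next='c' -> output (2, 'c'), add 'acc' as idx 3
Step 4: w='a' (idx 1), next='a' -> output (1, 'a'), add 'aa' as idx 4


Encoded: [(0, 'a'), (1, 'c'), (2, 'c'), (1, 'a')]


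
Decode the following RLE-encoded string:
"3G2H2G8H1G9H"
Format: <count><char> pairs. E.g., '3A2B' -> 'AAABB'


Expanding each <count><char> pair:
  3G -> 'GGG'
  2H -> 'HH'
  2G -> 'GG'
  8H -> 'HHHHHHHH'
  1G -> 'G'
  9H -> 'HHHHHHHHH'

Decoded = GGGHHGGHHHHHHHHGHHHHHHHHH


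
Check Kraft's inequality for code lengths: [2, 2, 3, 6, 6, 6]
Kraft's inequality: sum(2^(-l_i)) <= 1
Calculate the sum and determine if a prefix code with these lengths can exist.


Sum = 2^(-2) + 2^(-2) + 2^(-3) + 2^(-6) + 2^(-6) + 2^(-6)
    = 0.25 + 0.25 + 0.125 + 0.015625 + 0.015625 + 0.015625
    = 43/64 = 0.671875
Since 0.671875 <= 1, Kraft's inequality IS satisfied.
A prefix code with these lengths CAN exist.

Kraft sum = 0.671875. Satisfied.


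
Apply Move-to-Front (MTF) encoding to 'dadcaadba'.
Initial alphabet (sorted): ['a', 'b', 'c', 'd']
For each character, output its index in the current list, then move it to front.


MTF encoding:
'd': index 3 in ['a', 'b', 'c', 'd'] -> ['d', 'a', 'b', 'c']
'a': index 1 in ['d', 'a', 'b', 'c'] -> ['a', 'd', 'b', 'c']
'd': index 1 in ['a', 'd', 'b', 'c'] -> ['d', 'a', 'b', 'c']
'c': index 3 in ['d', 'a', 'b', 'c'] -> ['c', 'd', 'a', 'b']
'a': index 2 in ['c', 'd', 'a', 'b'] -> ['a', 'c', 'd', 'b']
'a': index 0 in ['a', 'c', 'd', 'b'] -> ['a', 'c', 'd', 'b']
'd': index 2 in ['a', 'c', 'd', 'b'] -> ['d', 'a', 'c', 'b']
'b': index 3 in ['d', 'a', 'c', 'b'] -> ['b', 'd', 'a', 'c']
'a': index 2 in ['b', 'd', 'a', 'c'] -> ['a', 'b', 'd', 'c']


Output: [3, 1, 1, 3, 2, 0, 2, 3, 2]


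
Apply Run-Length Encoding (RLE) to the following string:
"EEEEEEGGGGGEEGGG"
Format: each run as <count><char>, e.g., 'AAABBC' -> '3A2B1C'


Scanning runs left to right:
  i=0: run of 'E' x 6 -> '6E'
  i=6: run of 'G' x 5 -> '5G'
  i=11: run of 'E' x 2 -> '2E'
  i=13: run of 'G' x 3 -> '3G'

RLE = 6E5G2E3G


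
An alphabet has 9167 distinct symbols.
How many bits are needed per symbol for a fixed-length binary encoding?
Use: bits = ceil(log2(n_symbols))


log2(9167) = 13.1622
Bracket: 2^13 = 8192 < 9167 <= 2^14 = 16384
So ceil(log2(9167)) = 14

bits = ceil(log2(9167)) = ceil(13.1622) = 14 bits


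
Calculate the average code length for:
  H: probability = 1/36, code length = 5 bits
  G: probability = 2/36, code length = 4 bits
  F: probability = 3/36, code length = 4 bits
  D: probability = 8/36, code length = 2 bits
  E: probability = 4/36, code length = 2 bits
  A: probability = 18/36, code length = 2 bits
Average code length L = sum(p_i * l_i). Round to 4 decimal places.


Weighted contributions p_i * l_i:
  H: (1/36) * 5 = 5/36
  G: (2/36) * 4 = 8/36
  F: (3/36) * 4 = 12/36
  D: (8/36) * 2 = 16/36
  E: (4/36) * 2 = 8/36
  A: (18/36) * 2 = 36/36
Sum = (5 + 8 + 12 + 16 + 8 + 36)/36 = 85/36

L = 85/36 = 2.3611 bits/symbol


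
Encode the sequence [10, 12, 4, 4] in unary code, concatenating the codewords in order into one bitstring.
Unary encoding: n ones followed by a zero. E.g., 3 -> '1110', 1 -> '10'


Encode each number as n ones followed by a terminating 0:
  10 -> 11111111110 (11 bits)
  12 -> 1111111111110 (13 bits)
  4 -> 11110 (5 bits)
  4 -> 11110 (5 bits)
Total length = 11 + 13 + 5 + 5 = 34 bits.

Unary([10, 12, 4, 4]) = 1111111111011111111111101111011110 (34 bits)


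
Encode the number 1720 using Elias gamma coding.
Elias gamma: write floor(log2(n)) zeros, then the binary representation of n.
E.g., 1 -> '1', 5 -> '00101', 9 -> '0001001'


num_bits = floor(log2(1720)) + 1 = 11
leading_zeros = num_bits - 1 = 10
binary(1720) = 11010111000

Elias gamma(1720) = '0000000000' + '11010111000' = 000000000011010111000 (21 bits)


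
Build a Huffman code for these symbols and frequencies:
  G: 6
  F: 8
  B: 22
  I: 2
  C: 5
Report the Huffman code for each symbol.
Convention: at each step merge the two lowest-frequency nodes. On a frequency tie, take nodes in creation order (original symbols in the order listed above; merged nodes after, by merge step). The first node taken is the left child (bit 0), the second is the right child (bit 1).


Huffman tree construction:
Step 1: Merge I(2) + C(5) = 7
Step 2: Merge G(6) + (I+C)(7) = 13
Step 3: Merge F(8) + (G+(I+C))(13) = 21
Step 4: Merge (F+(G+(I+C)))(21) + B(22) = 43
Read each symbol's code off the tree from the root (left child = 0, right child = 1).

Codes:
  G: 010 (length 3)
  F: 00 (length 2)
  B: 1 (length 1)
  I: 0110 (length 4)
  C: 0111 (length 4)
Average code length: 84/43 = 1.9535 bits/symbol


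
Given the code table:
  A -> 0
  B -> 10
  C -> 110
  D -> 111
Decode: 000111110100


Decoding:
0 -> A
0 -> A
0 -> A
111 -> D
110 -> C
10 -> B
0 -> A


Result: AAADCBA


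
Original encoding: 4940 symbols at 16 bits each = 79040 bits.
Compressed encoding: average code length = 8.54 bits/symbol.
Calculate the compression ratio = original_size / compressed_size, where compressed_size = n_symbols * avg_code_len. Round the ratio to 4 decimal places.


original_size = n_symbols * orig_bits = 4940 * 16 = 79040 bits
compressed_size = n_symbols * avg_code_len = 4940 * 8.54 = 42187.6 bits
ratio = original_size / compressed_size = 79040 / 42187.6 = 1.8735

Compression ratio = 1.8735


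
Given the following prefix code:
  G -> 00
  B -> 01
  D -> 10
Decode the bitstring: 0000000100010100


Decoding step by step:
Bits 00 -> G
Bits 00 -> G
Bits 00 -> G
Bits 01 -> B
Bits 00 -> G
Bits 01 -> B
Bits 01 -> B
Bits 00 -> G


Decoded message: GGGBGBBG


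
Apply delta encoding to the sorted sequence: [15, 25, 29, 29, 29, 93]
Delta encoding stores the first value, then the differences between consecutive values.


First value: 15
Deltas:
  25 - 15 = 10
  29 - 25 = 4
  29 - 29 = 0
  29 - 29 = 0
  93 - 29 = 64


Delta encoded: [15, 10, 4, 0, 0, 64]


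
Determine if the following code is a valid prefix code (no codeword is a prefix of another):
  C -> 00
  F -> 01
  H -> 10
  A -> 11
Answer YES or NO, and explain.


Checking each pair (does one codeword prefix another?):
  C='00' vs F='01': no prefix
  C='00' vs H='10': no prefix
  C='00' vs A='11': no prefix
  F='01' vs C='00': no prefix
  F='01' vs H='10': no prefix
  F='01' vs A='11': no prefix
  H='10' vs C='00': no prefix
  H='10' vs F='01': no prefix
  H='10' vs A='11': no prefix
  A='11' vs C='00': no prefix
  A='11' vs F='01': no prefix
  A='11' vs H='10': no prefix
No violation found over all pairs.

YES -- this is a valid prefix code. No codeword is a prefix of any other codeword.


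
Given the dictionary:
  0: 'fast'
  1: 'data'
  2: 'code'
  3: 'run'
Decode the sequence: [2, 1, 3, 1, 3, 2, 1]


Look up each index in the dictionary:
  2 -> 'code'
  1 -> 'data'
  3 -> 'run'
  1 -> 'data'
  3 -> 'run'
  2 -> 'code'
  1 -> 'data'

Decoded: "code data run data run code data"


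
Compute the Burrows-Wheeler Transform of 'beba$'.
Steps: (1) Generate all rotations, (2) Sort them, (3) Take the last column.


Rotations (sorted):
  0: $beba -> last char: a
  1: a$beb -> last char: b
  2: ba$be -> last char: e
  3: beba$ -> last char: $
  4: eba$b -> last char: b


BWT = abe$b


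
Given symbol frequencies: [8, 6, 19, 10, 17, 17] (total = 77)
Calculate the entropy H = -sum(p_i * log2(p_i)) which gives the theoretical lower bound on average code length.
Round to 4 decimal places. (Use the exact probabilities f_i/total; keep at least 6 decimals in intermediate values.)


Per-symbol terms -p_i * log2(p_i) with p_i = f_i/77:
  p = 8/77 = 0.103896: log2(p) = -3.266787, -p*log2(p) = 0.339406
  p = 6/77 = 0.077922: log2(p) = -3.681824, -p*log2(p) = 0.286895
  p = 19/77 = 0.246753: log2(p) = -2.018859, -p*log2(p) = 0.498160
  p = 10/77 = 0.129870: log2(p) = -2.944858, -p*log2(p) = 0.382449
  p = 17/77 = 0.220779: log2(p) = -2.179324, -p*log2(p) = 0.481149
  p = 17/77 = 0.220779: log2(p) = -2.179324, -p*log2(p) = 0.481149
H = 0.339406 + 0.286895 + 0.498160 + 0.382449 + 0.481149 + 0.481149 = 2.469208

H = 2.4692 bits/symbol


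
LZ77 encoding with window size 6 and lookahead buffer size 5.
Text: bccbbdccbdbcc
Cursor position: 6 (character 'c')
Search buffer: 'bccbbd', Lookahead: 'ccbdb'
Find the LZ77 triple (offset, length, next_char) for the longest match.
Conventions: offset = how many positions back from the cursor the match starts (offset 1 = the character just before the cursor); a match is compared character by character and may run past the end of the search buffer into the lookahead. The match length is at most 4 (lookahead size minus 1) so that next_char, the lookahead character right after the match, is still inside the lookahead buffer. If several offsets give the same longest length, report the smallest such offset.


Try each offset into the search buffer:
  offset=1 (pos 5, char 'd'): match length 0
  offset=2 (pos 4, char 'b'): match length 0
  offset=3 (pos 3, char 'b'): match length 0
  offset=4 (pos 2, char 'c'): match length 1
  offset=5 (pos 1, char 'c'): match length 3
  offset=6 (pos 0, char 'b'): match length 0
Longest match has length 3 at offset 5.
next_char = character at position 6 + 3 = 9 -> 'd'

Best match: offset=5, length=3 (matching 'ccb' starting at position 1)
LZ77 triple: (5, 3, 'd')


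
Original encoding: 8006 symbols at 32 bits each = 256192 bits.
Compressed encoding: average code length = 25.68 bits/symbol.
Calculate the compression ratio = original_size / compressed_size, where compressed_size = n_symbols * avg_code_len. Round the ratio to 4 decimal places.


original_size = n_symbols * orig_bits = 8006 * 32 = 256192 bits
compressed_size = n_symbols * avg_code_len = 8006 * 25.68 = 205594.08 bits
ratio = original_size / compressed_size = 256192 / 205594.08 = 1.2461

Compression ratio = 1.2461


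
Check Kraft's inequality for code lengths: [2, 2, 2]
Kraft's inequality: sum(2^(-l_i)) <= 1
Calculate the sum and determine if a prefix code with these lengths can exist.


Sum = 2^(-2) + 2^(-2) + 2^(-2)
    = 0.25 + 0.25 + 0.25
    = 3/4 = 0.75
Since 0.75 <= 1, Kraft's inequality IS satisfied.
A prefix code with these lengths CAN exist.

Kraft sum = 0.75. Satisfied.


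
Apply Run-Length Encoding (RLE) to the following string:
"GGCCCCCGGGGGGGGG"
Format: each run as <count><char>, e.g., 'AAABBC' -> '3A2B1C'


Scanning runs left to right:
  i=0: run of 'G' x 2 -> '2G'
  i=2: run of 'C' x 5 -> '5C'
  i=7: run of 'G' x 9 -> '9G'

RLE = 2G5C9G


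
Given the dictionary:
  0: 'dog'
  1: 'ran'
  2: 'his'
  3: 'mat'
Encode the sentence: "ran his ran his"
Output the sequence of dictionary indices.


Look up each word in the dictionary:
  'ran' -> 1
  'his' -> 2
  'ran' -> 1
  'his' -> 2

Encoded: [1, 2, 1, 2]


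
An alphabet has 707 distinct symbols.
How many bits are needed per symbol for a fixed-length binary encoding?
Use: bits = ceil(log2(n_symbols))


log2(707) = 9.4656
Bracket: 2^9 = 512 < 707 <= 2^10 = 1024
So ceil(log2(707)) = 10

bits = ceil(log2(707)) = ceil(9.4656) = 10 bits


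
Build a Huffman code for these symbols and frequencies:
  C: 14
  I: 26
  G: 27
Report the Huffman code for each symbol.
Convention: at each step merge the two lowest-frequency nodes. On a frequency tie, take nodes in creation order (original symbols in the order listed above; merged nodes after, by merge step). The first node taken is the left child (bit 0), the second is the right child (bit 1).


Huffman tree construction:
Step 1: Merge C(14) + I(26) = 40
Step 2: Merge G(27) + (C+I)(40) = 67
Read each symbol's code off the tree from the root (left child = 0, right child = 1).

Codes:
  C: 10 (length 2)
  I: 11 (length 2)
  G: 0 (length 1)
Average code length: 107/67 = 1.5970 bits/symbol


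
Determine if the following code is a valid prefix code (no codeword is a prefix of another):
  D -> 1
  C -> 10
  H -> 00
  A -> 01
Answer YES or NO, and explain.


Checking each pair (does one codeword prefix another?):
  D='1' vs C='10': prefix -- VIOLATION

NO -- this is NOT a valid prefix code. D (1) is a prefix of C (10).


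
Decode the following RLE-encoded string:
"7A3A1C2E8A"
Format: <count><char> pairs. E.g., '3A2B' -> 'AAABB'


Expanding each <count><char> pair:
  7A -> 'AAAAAAA'
  3A -> 'AAA'
  1C -> 'C'
  2E -> 'EE'
  8A -> 'AAAAAAAA'

Decoded = AAAAAAAAAACEEAAAAAAAA


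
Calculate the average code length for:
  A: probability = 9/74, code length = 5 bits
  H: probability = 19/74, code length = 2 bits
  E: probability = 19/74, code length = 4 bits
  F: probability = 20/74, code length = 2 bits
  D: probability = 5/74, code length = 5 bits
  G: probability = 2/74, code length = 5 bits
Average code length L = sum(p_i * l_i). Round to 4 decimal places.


Weighted contributions p_i * l_i:
  A: (9/74) * 5 = 45/74
  H: (19/74) * 2 = 38/74
  E: (19/74) * 4 = 76/74
  F: (20/74) * 2 = 40/74
  D: (5/74) * 5 = 25/74
  G: (2/74) * 5 = 10/74
Sum = (45 + 38 + 76 + 40 + 25 + 10)/74 = 234/74

L = 234/74 = 3.1622 bits/symbol


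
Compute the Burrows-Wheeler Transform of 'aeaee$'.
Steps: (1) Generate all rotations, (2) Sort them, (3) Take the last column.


Rotations (sorted):
  0: $aeaee -> last char: e
  1: aeaee$ -> last char: $
  2: aee$ae -> last char: e
  3: e$aeae -> last char: e
  4: eaee$a -> last char: a
  5: ee$aea -> last char: a


BWT = e$eeaa


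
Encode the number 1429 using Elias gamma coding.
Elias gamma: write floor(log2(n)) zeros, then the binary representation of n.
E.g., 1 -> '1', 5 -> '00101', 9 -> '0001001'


num_bits = floor(log2(1429)) + 1 = 11
leading_zeros = num_bits - 1 = 10
binary(1429) = 10110010101

Elias gamma(1429) = '0000000000' + '10110010101' = 000000000010110010101 (21 bits)


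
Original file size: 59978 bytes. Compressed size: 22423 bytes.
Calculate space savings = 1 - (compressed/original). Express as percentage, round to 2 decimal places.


ratio = compressed/original = 22423/59978 = 0.373854
savings = 1 - ratio = 1 - 0.373854 = 0.626146
as a percentage: 0.626146 * 100 = 62.61%

Space savings = 1 - 22423/59978 = 62.61%


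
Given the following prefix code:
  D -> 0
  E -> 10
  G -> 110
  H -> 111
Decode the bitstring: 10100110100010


Decoding step by step:
Bits 10 -> E
Bits 10 -> E
Bits 0 -> D
Bits 110 -> G
Bits 10 -> E
Bits 0 -> D
Bits 0 -> D
Bits 10 -> E


Decoded message: EEDGEDDE


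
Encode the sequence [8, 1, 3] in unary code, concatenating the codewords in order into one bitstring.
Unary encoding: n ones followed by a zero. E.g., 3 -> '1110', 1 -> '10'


Encode each number as n ones followed by a terminating 0:
  8 -> 111111110 (9 bits)
  1 -> 10 (2 bits)
  3 -> 1110 (4 bits)
Total length = 9 + 2 + 4 = 15 bits.

Unary([8, 1, 3]) = 111111110101110 (15 bits)


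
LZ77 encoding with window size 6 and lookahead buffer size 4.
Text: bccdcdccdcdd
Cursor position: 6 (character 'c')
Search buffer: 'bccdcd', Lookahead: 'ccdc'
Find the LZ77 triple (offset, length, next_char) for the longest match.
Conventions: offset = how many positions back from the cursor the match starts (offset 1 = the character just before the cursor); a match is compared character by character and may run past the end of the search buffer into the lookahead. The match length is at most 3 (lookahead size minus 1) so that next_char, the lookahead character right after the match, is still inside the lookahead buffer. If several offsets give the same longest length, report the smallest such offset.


Try each offset into the search buffer:
  offset=1 (pos 5, char 'd'): match length 0
  offset=2 (pos 4, char 'c'): match length 1
  offset=3 (pos 3, char 'd'): match length 0
  offset=4 (pos 2, char 'c'): match length 1
  offset=5 (pos 1, char 'c'): match length 3
  offset=6 (pos 0, char 'b'): match length 0
Longest match has length 3 at offset 5.
next_char = character at position 6 + 3 = 9 -> 'c'

Best match: offset=5, length=3 (matching 'ccd' starting at position 1)
LZ77 triple: (5, 3, 'c')


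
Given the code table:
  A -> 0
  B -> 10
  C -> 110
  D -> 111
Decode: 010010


Decoding:
0 -> A
10 -> B
0 -> A
10 -> B


Result: ABAB


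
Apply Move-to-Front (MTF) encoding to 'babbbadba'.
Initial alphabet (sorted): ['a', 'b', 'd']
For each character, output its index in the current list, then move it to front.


MTF encoding:
'b': index 1 in ['a', 'b', 'd'] -> ['b', 'a', 'd']
'a': index 1 in ['b', 'a', 'd'] -> ['a', 'b', 'd']
'b': index 1 in ['a', 'b', 'd'] -> ['b', 'a', 'd']
'b': index 0 in ['b', 'a', 'd'] -> ['b', 'a', 'd']
'b': index 0 in ['b', 'a', 'd'] -> ['b', 'a', 'd']
'a': index 1 in ['b', 'a', 'd'] -> ['a', 'b', 'd']
'd': index 2 in ['a', 'b', 'd'] -> ['d', 'a', 'b']
'b': index 2 in ['d', 'a', 'b'] -> ['b', 'd', 'a']
'a': index 2 in ['b', 'd', 'a'] -> ['a', 'b', 'd']


Output: [1, 1, 1, 0, 0, 1, 2, 2, 2]


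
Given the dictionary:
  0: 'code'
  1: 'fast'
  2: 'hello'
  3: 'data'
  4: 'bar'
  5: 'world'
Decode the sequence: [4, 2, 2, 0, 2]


Look up each index in the dictionary:
  4 -> 'bar'
  2 -> 'hello'
  2 -> 'hello'
  0 -> 'code'
  2 -> 'hello'

Decoded: "bar hello hello code hello"


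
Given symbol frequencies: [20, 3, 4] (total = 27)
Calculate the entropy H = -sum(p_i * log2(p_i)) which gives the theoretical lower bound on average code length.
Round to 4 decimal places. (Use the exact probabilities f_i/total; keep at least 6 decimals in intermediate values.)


Per-symbol terms -p_i * log2(p_i) with p_i = f_i/27:
  p = 20/27 = 0.740741: log2(p) = -0.432959, -p*log2(p) = 0.320711
  p = 3/27 = 0.111111: log2(p) = -3.169925, -p*log2(p) = 0.352214
  p = 4/27 = 0.148148: log2(p) = -2.754888, -p*log2(p) = 0.408131
H = 0.320711 + 0.352214 + 0.408131 = 1.081056

H = 1.0811 bits/symbol


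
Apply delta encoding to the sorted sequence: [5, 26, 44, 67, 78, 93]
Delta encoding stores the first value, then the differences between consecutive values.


First value: 5
Deltas:
  26 - 5 = 21
  44 - 26 = 18
  67 - 44 = 23
  78 - 67 = 11
  93 - 78 = 15


Delta encoded: [5, 21, 18, 23, 11, 15]


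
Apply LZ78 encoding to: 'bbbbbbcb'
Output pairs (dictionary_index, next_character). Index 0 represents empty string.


LZ78 encoding steps:
Dictionary: {0: ''}
Step 1: w='' (idx 0), next='b' -> output (0, 'b'), add 'b' as idx 1
Step 2: w='b' (idx 1), next='b' -> output (1, 'b'), add 'bb' as idx 2
Step 3: w='bb' (idx 2), next='b' -> output (2, 'b'), add 'bbb' as idx 3
Step 4: w='' (idx 0), next='c' -> output (0, 'c'), add 'c' as idx 4
Step 5: w='b' (idx 1), end of input -> output (1, '')


Encoded: [(0, 'b'), (1, 'b'), (2, 'b'), (0, 'c'), (1, '')]


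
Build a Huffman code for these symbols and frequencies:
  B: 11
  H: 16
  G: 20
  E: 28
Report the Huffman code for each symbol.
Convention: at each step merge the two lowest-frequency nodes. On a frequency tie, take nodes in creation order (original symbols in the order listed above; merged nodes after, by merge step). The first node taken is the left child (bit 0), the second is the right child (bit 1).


Huffman tree construction:
Step 1: Merge B(11) + H(16) = 27
Step 2: Merge G(20) + (B+H)(27) = 47
Step 3: Merge E(28) + (G+(B+H))(47) = 75
Read each symbol's code off the tree from the root (left child = 0, right child = 1).

Codes:
  B: 110 (length 3)
  H: 111 (length 3)
  G: 10 (length 2)
  E: 0 (length 1)
Average code length: 149/75 = 1.9867 bits/symbol


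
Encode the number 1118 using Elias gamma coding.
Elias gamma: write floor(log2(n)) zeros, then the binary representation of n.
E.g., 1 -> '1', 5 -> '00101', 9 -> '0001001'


num_bits = floor(log2(1118)) + 1 = 11
leading_zeros = num_bits - 1 = 10
binary(1118) = 10001011110

Elias gamma(1118) = '0000000000' + '10001011110' = 000000000010001011110 (21 bits)


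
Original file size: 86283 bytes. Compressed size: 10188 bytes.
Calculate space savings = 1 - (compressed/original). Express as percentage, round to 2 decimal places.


ratio = compressed/original = 10188/86283 = 0.118077
savings = 1 - ratio = 1 - 0.118077 = 0.881923
as a percentage: 0.881923 * 100 = 88.19%

Space savings = 1 - 10188/86283 = 88.19%


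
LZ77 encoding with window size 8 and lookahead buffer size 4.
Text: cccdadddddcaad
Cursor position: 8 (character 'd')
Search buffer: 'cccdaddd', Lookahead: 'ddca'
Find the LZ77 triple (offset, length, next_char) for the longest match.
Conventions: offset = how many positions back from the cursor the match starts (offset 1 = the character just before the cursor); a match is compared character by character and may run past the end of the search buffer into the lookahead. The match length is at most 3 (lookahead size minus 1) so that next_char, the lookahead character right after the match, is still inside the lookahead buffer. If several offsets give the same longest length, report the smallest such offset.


Try each offset into the search buffer:
  offset=1 (pos 7, char 'd'): match length 2
  offset=2 (pos 6, char 'd'): match length 2
  offset=3 (pos 5, char 'd'): match length 2
  offset=4 (pos 4, char 'a'): match length 0
  offset=5 (pos 3, char 'd'): match length 1
  offset=6 (pos 2, char 'c'): match length 0
  offset=7 (pos 1, char 'c'): match length 0
  offset=8 (pos 0, char 'c'): match length 0
Longest match has length 2, found at offsets 1, 2, 3; take the smallest, offset 1.
next_char = character at position 8 + 2 = 10 -> 'c'

Best match: offset=1, length=2 (matching 'dd' starting at position 7)
LZ77 triple: (1, 2, 'c')


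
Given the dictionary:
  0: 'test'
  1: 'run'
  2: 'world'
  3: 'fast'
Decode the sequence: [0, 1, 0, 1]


Look up each index in the dictionary:
  0 -> 'test'
  1 -> 'run'
  0 -> 'test'
  1 -> 'run'

Decoded: "test run test run"


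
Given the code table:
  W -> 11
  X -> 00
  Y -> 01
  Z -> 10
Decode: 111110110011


Decoding:
11 -> W
11 -> W
10 -> Z
11 -> W
00 -> X
11 -> W


Result: WWZWXW


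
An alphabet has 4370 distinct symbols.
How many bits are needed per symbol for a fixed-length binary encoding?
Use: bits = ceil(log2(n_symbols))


log2(4370) = 12.0934
Bracket: 2^12 = 4096 < 4370 <= 2^13 = 8192
So ceil(log2(4370)) = 13

bits = ceil(log2(4370)) = ceil(12.0934) = 13 bits


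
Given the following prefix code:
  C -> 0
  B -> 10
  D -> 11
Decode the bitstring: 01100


Decoding step by step:
Bits 0 -> C
Bits 11 -> D
Bits 0 -> C
Bits 0 -> C


Decoded message: CDCC


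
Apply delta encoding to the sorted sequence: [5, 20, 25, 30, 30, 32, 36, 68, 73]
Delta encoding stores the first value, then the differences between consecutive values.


First value: 5
Deltas:
  20 - 5 = 15
  25 - 20 = 5
  30 - 25 = 5
  30 - 30 = 0
  32 - 30 = 2
  36 - 32 = 4
  68 - 36 = 32
  73 - 68 = 5


Delta encoded: [5, 15, 5, 5, 0, 2, 4, 32, 5]


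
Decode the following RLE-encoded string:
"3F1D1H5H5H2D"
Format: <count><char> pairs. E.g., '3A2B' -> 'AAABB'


Expanding each <count><char> pair:
  3F -> 'FFF'
  1D -> 'D'
  1H -> 'H'
  5H -> 'HHHHH'
  5H -> 'HHHHH'
  2D -> 'DD'

Decoded = FFFDHHHHHHHHHHHDD


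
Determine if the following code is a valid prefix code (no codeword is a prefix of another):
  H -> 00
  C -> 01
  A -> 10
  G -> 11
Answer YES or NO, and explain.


Checking each pair (does one codeword prefix another?):
  H='00' vs C='01': no prefix
  H='00' vs A='10': no prefix
  H='00' vs G='11': no prefix
  C='01' vs H='00': no prefix
  C='01' vs A='10': no prefix
  C='01' vs G='11': no prefix
  A='10' vs H='00': no prefix
  A='10' vs C='01': no prefix
  A='10' vs G='11': no prefix
  G='11' vs H='00': no prefix
  G='11' vs C='01': no prefix
  G='11' vs A='10': no prefix
No violation found over all pairs.

YES -- this is a valid prefix code. No codeword is a prefix of any other codeword.


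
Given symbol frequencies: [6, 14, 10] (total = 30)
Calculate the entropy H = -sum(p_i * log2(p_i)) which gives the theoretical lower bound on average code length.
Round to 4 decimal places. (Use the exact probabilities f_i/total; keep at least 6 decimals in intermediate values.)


Per-symbol terms -p_i * log2(p_i) with p_i = f_i/30:
  p = 6/30 = 0.200000: log2(p) = -2.321928, -p*log2(p) = 0.464386
  p = 14/30 = 0.466667: log2(p) = -1.099536, -p*log2(p) = 0.513117
  p = 10/30 = 0.333333: log2(p) = -1.584963, -p*log2(p) = 0.528321
H = 0.464386 + 0.513117 + 0.528321 = 1.505824

H = 1.5058 bits/symbol


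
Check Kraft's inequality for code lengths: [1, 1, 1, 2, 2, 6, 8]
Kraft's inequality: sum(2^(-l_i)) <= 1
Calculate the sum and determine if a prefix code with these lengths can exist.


Sum = 2^(-1) + 2^(-1) + 2^(-1) + 2^(-2) + 2^(-2) + 2^(-6) + 2^(-8)
    = 0.5 + 0.5 + 0.5 + 0.25 + 0.25 + 0.015625 + 0.00390625
    = 517/256 = 2.01953125
Since 2.01953125 > 1, Kraft's inequality is NOT satisfied.
A prefix code with these lengths CANNOT exist.

Kraft sum = 2.01953125. Not satisfied.


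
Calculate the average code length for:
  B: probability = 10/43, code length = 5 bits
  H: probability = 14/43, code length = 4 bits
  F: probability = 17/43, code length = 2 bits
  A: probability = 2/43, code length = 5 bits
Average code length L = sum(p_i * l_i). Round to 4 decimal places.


Weighted contributions p_i * l_i:
  B: (10/43) * 5 = 50/43
  H: (14/43) * 4 = 56/43
  F: (17/43) * 2 = 34/43
  A: (2/43) * 5 = 10/43
Sum = (50 + 56 + 34 + 10)/43 = 150/43

L = 150/43 = 3.4884 bits/symbol


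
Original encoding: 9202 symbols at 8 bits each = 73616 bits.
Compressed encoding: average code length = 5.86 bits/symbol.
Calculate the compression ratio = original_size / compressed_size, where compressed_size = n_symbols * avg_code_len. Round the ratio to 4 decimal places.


original_size = n_symbols * orig_bits = 9202 * 8 = 73616 bits
compressed_size = n_symbols * avg_code_len = 9202 * 5.86 = 53923.72 bits
ratio = original_size / compressed_size = 73616 / 53923.72 = 1.3652

Compression ratio = 1.3652


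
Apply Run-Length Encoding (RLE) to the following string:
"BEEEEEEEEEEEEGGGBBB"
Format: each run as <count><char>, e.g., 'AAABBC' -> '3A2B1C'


Scanning runs left to right:
  i=0: run of 'B' x 1 -> '1B'
  i=1: run of 'E' x 12 -> '12E'
  i=13: run of 'G' x 3 -> '3G'
  i=16: run of 'B' x 3 -> '3B'

RLE = 1B12E3G3B


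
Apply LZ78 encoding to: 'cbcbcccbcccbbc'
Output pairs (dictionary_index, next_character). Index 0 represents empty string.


LZ78 encoding steps:
Dictionary: {0: ''}
Step 1: w='' (idx 0), next='c' -> output (0, 'c'), add 'c' as idx 1
Step 2: w='' (idx 0), next='b' -> output (0, 'b'), add 'b' as idx 2
Step 3: w='c' (idx 1), next='b' -> output (1, 'b'), add 'cb' as idx 3
Step 4: w='c' (idx 1), next='c' -> output (1, 'c'), add 'cc' as idx 4
Step 5: w='cb' (idx 3), next='c' -> output (3, 'c'), add 'cbc' as idx 5
Step 6: w='cc' (idx 4), next='b' -> output (4, 'b'), add 'ccb' as idx 6
Step 7: w='b' (idx 2), next='c' -> output (2, 'c'), add 'bc' as idx 7


Encoded: [(0, 'c'), (0, 'b'), (1, 'b'), (1, 'c'), (3, 'c'), (4, 'b'), (2, 'c')]


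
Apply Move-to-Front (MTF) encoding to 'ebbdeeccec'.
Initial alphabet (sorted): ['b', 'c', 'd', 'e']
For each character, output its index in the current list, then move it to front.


MTF encoding:
'e': index 3 in ['b', 'c', 'd', 'e'] -> ['e', 'b', 'c', 'd']
'b': index 1 in ['e', 'b', 'c', 'd'] -> ['b', 'e', 'c', 'd']
'b': index 0 in ['b', 'e', 'c', 'd'] -> ['b', 'e', 'c', 'd']
'd': index 3 in ['b', 'e', 'c', 'd'] -> ['d', 'b', 'e', 'c']
'e': index 2 in ['d', 'b', 'e', 'c'] -> ['e', 'd', 'b', 'c']
'e': index 0 in ['e', 'd', 'b', 'c'] -> ['e', 'd', 'b', 'c']
'c': index 3 in ['e', 'd', 'b', 'c'] -> ['c', 'e', 'd', 'b']
'c': index 0 in ['c', 'e', 'd', 'b'] -> ['c', 'e', 'd', 'b']
'e': index 1 in ['c', 'e', 'd', 'b'] -> ['e', 'c', 'd', 'b']
'c': index 1 in ['e', 'c', 'd', 'b'] -> ['c', 'e', 'd', 'b']


Output: [3, 1, 0, 3, 2, 0, 3, 0, 1, 1]


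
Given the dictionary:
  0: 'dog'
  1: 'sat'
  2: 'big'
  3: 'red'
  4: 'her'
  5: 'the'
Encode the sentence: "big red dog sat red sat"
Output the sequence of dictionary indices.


Look up each word in the dictionary:
  'big' -> 2
  'red' -> 3
  'dog' -> 0
  'sat' -> 1
  'red' -> 3
  'sat' -> 1

Encoded: [2, 3, 0, 1, 3, 1]


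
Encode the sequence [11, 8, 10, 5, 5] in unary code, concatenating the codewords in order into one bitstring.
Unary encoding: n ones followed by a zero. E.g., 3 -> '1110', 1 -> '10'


Encode each number as n ones followed by a terminating 0:
  11 -> 111111111110 (12 bits)
  8 -> 111111110 (9 bits)
  10 -> 11111111110 (11 bits)
  5 -> 111110 (6 bits)
  5 -> 111110 (6 bits)
Total length = 12 + 9 + 11 + 6 + 6 = 44 bits.

Unary([11, 8, 10, 5, 5]) = 11111111111011111111011111111110111110111110 (44 bits)


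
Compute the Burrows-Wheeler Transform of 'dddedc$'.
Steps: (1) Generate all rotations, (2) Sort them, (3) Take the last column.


Rotations (sorted):
  0: $dddedc -> last char: c
  1: c$ddded -> last char: d
  2: dc$ddde -> last char: e
  3: dddedc$ -> last char: $
  4: ddedc$d -> last char: d
  5: dedc$dd -> last char: d
  6: edc$ddd -> last char: d


BWT = cde$ddd
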